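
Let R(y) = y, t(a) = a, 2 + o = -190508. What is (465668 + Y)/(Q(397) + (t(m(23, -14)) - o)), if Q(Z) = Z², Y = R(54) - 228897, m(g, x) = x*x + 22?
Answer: 236825/348337 ≈ 0.67987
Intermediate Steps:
m(g, x) = 22 + x² (m(g, x) = x² + 22 = 22 + x²)
o = -190510 (o = -2 - 190508 = -190510)
Y = -228843 (Y = 54 - 228897 = -228843)
(465668 + Y)/(Q(397) + (t(m(23, -14)) - o)) = (465668 - 228843)/(397² + ((22 + (-14)²) - 1*(-190510))) = 236825/(157609 + ((22 + 196) + 190510)) = 236825/(157609 + (218 + 190510)) = 236825/(157609 + 190728) = 236825/348337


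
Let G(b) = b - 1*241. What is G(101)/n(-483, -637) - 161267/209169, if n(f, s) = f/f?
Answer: -29444927/209169 ≈ -140.77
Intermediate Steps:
n(f, s) = 1
G(b) = -241 + b (G(b) = b - 241 = -241 + b)
G(101)/n(-483, -637) - 161267/209169 = (-241 + 101)/1 - 161267/209169 = -140*1 - 161267*1/209169 = -140 - 161267/209169 = -29444927/209169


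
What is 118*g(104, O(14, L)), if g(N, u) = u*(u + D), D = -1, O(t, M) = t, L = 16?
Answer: 21476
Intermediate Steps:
g(N, u) = u*(-1 + u) (g(N, u) = u*(u - 1) = u*(-1 + u))
118*g(104, O(14, L)) = 118*(14*(-1 + 14)) = 118*(14*13) = 118*182 = 21476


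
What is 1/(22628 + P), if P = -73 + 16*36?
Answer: 1/23131 ≈ 4.3232e-5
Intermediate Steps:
P = 503 (P = -73 + 576 = 503)
1/(22628 + P) = 1/(22628 + 503) = 1/23131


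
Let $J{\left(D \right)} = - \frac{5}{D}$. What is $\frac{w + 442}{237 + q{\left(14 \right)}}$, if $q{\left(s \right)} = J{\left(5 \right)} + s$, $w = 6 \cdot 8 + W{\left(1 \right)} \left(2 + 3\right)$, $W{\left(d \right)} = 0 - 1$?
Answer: $\frac{97}{50} \approx 1.94$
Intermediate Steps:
$W{\left(d \right)} = -1$ ($W{\left(d \right)} = 0 - 1 = -1$)
$w = 43$ ($w = 6 \cdot 8 - \left(2 + 3\right) = 48 - 5 = 43$)
$q{\left(s \right)} = -1 + s$ ($q{\left(s \right)} = - \frac{5}{5} + s = \left(-5\right) \frac{1}{5} + s = -1 + s$)
$\frac{w + 442}{237 + q{\left(14 \right)}} = \frac{43 + 442}{237 + \left(-1 + 14\right)} = \frac{485}{237 + 13} = \frac{485}{250} = 485 \cdot \frac{1}{250} = \frac{97}{50}$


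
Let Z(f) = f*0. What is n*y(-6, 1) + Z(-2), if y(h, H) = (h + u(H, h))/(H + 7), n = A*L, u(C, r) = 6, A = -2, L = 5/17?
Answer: 0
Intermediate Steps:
L = 5/17 (L = 5*(1/17) = 5/17 ≈ 0.29412)
n = -10/17 (n = -2*5/17 = -10/17 ≈ -0.58823)
Z(f) = 0
y(h, H) = (6 + h)/(7 + H) (y(h, H) = (h + 6)/(H + 7) = (6 + h)/(7 + H))
n*y(-6, 1) + Z(-2) = -10*(6 - 6)/(17*(7 + 1)) + 0 = -10*0/(17*8) + 0 = -5*0/68 + 0 = -10/17*0 + 0 = 0 + 0 = 0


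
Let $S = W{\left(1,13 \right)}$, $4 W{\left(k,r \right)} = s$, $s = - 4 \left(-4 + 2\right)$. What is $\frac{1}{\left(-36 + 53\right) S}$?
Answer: $\frac{1}{34} \approx 0.029412$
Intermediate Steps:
$s = 8$ ($s = \left(-4\right) \left(-2\right) = 8$)
$W{\left(k,r \right)} = 2$ ($W{\left(k,r \right)} = \frac{1}{4} \cdot 8 = 2$)
$S = 2$
$\frac{1}{\left(-36 + 53\right) S} = \frac{1}{\left(-36 + 53\right) 2} = \frac{1}{17 \cdot 2} = \frac{1}{34}$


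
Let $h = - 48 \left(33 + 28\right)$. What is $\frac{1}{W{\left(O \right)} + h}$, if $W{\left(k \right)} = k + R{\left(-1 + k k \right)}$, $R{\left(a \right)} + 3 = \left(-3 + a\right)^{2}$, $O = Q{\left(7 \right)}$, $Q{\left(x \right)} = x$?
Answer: $- \frac{1}{899} \approx -0.0011123$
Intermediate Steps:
$O = 7$
$h = -2928$ ($h = \left(-48\right) 61 = -2928$)
$R{\left(a \right)} = -3 + \left(-3 + a\right)^{2}$
$W{\left(k \right)} = -3 + k + \left(-4 + k^{2}\right)^{2}$ ($W{\left(k \right)} = k + \left(-3 + \left(-3 + \left(-1 + k k\right)\right)^{2}\right) = k + \left(-3 + \left(-3 + \left(-1 + k^{2}\right)\right)^{2}\right) = k + \left(-3 + \left(-4 + k^{2}\right)^{2}\right) = -3 + k + \left(-4 + k^{2}\right)^{2}$)
$\frac{1}{W{\left(O \right)} + h} = \frac{1}{\left(-3 + 7 + \left(-4 + 7^{2}\right)^{2}\right) - 2928} = \frac{1}{\left(-3 + 7 + \left(-4 + 49\right)^{2}\right) - 2928} = \frac{1}{\left(-3 + 7 + 45^{2}\right) - 2928} = \frac{1}{\left(-3 + 7 + 2025\right) - 2928} = \frac{1}{2029 - 2928} = \frac{1}{-899} = - \frac{1}{899}$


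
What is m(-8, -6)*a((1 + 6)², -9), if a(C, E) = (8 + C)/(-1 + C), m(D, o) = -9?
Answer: -171/16 ≈ -10.688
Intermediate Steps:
a(C, E) = (8 + C)/(-1 + C)
m(-8, -6)*a((1 + 6)², -9) = -9*(8 + (1 + 6)²)/(-1 + (1 + 6)²) = -9*(8 + 7²)/(-1 + 7²) = -9*(8 + 49)/(-1 + 49) = -9*57/48 = -3*57/16 = -9*19/16 = -171/16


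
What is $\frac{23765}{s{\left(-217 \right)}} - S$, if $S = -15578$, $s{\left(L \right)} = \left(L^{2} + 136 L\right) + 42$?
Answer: $\frac{39213221}{2517} \approx 15579.0$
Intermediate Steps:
$s{\left(L \right)} = 42 + L^{2} + 136 L$
$\frac{23765}{s{\left(-217 \right)}} - S = \frac{23765}{42 + \left(-217\right)^{2} + 136 \left(-217\right)} - -15578 = \frac{23765}{42 + 47089 - 29512} + 15578 = \frac{23765}{17619} + 15578 = 23765 \cdot \frac{1}{17619} + 15578 = \frac{3395}{2517} + 15578 = \frac{39213221}{2517}$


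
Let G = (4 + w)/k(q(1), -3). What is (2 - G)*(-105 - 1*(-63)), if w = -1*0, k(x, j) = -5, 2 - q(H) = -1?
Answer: -588/5 ≈ -117.60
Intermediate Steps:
q(H) = 3 (q(H) = 2 - 1*(-1) = 2 + 1 = 3)
w = 0
G = -4/5 (G = (4 + 0)/(-5) = 4*(-1/5) = -4/5 ≈ -0.80000)
(2 - G)*(-105 - 1*(-63)) = (2 - 1*(-4/5))*(-105 - 1*(-63)) = (2 + 4/5)*(-105 + 63) = (14/5)*(-42) = -588/5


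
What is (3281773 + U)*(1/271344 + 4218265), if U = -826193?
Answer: 702664768376547095/67836 ≈ 1.0358e+13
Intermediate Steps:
(3281773 + U)*(1/271344 + 4218265) = (3281773 - 826193)*(1/271344 + 4218265) = 2455580*(1/271344 + 4218265) = 2455580*(1144600898161/271344) = 702664768376547095/67836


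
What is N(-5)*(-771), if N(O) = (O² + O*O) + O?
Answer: -34695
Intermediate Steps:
N(O) = O + 2*O² (N(O) = (O² + O²) + O = 2*O² + O = O + 2*O²)
N(-5)*(-771) = -5*(1 + 2*(-5))*(-771) = -5*(1 - 10)*(-771) = -5*(-9)*(-771) = 45*(-771) = -34695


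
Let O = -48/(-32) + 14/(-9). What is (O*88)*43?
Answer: -1892/9 ≈ -210.22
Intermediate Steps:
O = -1/18 (O = -48*(-1/32) + 14*(-⅑) = 3/2 - 14/9 = -1/18 ≈ -0.055556)
(O*88)*43 = -1/18*88*43 = -44/9*43 = -1892/9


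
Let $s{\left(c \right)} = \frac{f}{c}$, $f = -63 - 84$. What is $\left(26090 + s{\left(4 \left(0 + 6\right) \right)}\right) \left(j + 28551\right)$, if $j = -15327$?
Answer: $344933163$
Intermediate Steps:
$f = -147$
$s{\left(c \right)} = - \frac{147}{c}$
$\left(26090 + s{\left(4 \left(0 + 6\right) \right)}\right) \left(j + 28551\right) = \left(26090 - \frac{147}{4 \left(0 + 6\right)}\right) \left(-15327 + 28551\right) = \left(26090 - \frac{147}{4 \cdot 6}\right) 13224 = \left(26090 - \frac{147}{24}\right) 13224 = \left(26090 - \frac{49}{8}\right) 13224 = \frac{208671}{8} \cdot 13224 = 344933163$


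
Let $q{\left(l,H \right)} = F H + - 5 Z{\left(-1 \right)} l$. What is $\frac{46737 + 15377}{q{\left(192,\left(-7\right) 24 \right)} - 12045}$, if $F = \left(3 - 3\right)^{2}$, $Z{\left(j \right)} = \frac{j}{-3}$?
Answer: $- \frac{62114}{12365} \approx -5.0234$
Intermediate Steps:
$Z{\left(j \right)} = - \frac{j}{3}$ ($Z{\left(j \right)} = j \left(- \frac{1}{3}\right) = - \frac{j}{3}$)
$F = 0$ ($F = 0^{2} = 0$)
$q{\left(l,H \right)} = - \frac{5 l}{3}$ ($q{\left(l,H \right)} = 0 H + - 5 \left(\left(- \frac{1}{3}\right) \left(-1\right)\right) l = 0 + \left(-5\right) \frac{1}{3} l = 0 - \frac{5 l}{3} = - \frac{5 l}{3}$)
$\frac{46737 + 15377}{q{\left(192,\left(-7\right) 24 \right)} - 12045} = \frac{46737 + 15377}{\left(- \frac{5}{3}\right) 192 - 12045} = \frac{62114}{-320 - 12045} = \frac{62114}{-12365} = 62114 \left(- \frac{1}{12365}\right) = - \frac{62114}{12365}$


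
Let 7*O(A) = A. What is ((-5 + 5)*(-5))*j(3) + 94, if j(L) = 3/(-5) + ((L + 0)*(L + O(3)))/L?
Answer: 94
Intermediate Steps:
O(A) = A/7
j(L) = -6/35 + L (j(L) = 3/(-5) + ((L + 0)*(L + (1/7)*3))/L = 3*(-1/5) + (L*(L + 3/7))/L = -3/5 + (L*(3/7 + L))/L = -3/5 + (3/7 + L) = -6/35 + L)
((-5 + 5)*(-5))*j(3) + 94 = ((-5 + 5)*(-5))*(-6/35 + 3) + 94 = (0*(-5))*(99/35) + 94 = 0*(99/35) + 94 = 0 + 94 = 94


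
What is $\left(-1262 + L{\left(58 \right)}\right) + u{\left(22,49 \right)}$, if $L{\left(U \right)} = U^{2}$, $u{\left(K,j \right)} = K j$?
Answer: $3180$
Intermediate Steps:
$\left(-1262 + L{\left(58 \right)}\right) + u{\left(22,49 \right)} = \left(-1262 + 58^{2}\right) + 22 \cdot 49 = \left(-1262 + 3364\right) + 1078 = 2102 + 1078 = 3180$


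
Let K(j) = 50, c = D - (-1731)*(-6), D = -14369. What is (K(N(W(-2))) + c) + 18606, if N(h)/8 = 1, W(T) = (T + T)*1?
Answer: -6099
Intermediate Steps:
W(T) = 2*T (W(T) = (2*T)*1 = 2*T)
N(h) = 8 (N(h) = 8*1 = 8)
c = -24755 (c = -14369 - (-1731)*(-6) = -14369 - 1*10386 = -14369 - 10386 = -24755)
(K(N(W(-2))) + c) + 18606 = (50 - 24755) + 18606 = -24705 + 18606 = -6099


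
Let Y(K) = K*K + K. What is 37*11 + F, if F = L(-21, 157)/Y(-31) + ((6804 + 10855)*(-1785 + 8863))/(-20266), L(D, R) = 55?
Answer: -10856907557/1884738 ≈ -5760.4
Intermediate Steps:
Y(K) = K + K² (Y(K) = K² + K = K + K²)
F = -11623995923/1884738 (F = 55/((-31*(1 - 31))) + ((6804 + 10855)*(-1785 + 8863))/(-20266) = 55/((-31*(-30))) + (17659*7078)*(-1/20266) = 55/930 + 124990402*(-1/20266) = 55*(1/930) - 62495201/10133 = 11/186 - 62495201/10133 = -11623995923/1884738 ≈ -6167.4)
37*11 + F = 37*11 - 11623995923/1884738 = 407 - 11623995923/1884738 = -10856907557/1884738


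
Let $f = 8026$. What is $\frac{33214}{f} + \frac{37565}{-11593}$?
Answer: $\frac{41776606}{46522709} \approx 0.89798$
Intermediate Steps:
$\frac{33214}{f} + \frac{37565}{-11593} = \frac{33214}{8026} + \frac{37565}{-11593} = 33214 \cdot \frac{1}{8026} + 37565 \left(- \frac{1}{11593}\right) = \frac{16607}{4013} - \frac{37565}{11593} = \frac{41776606}{46522709}$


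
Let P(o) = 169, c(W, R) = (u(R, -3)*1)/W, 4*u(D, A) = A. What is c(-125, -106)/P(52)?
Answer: 3/84500 ≈ 3.5503e-5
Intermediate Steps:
u(D, A) = A/4
c(W, R) = -3/(4*W) (c(W, R) = (((¼)*(-3))*1)/W = (-¾*1)/W = -3/(4*W))
c(-125, -106)/P(52) = -¾/(-125)/169 = -¾*(-1/125)*(1/169) = (3/500)*(1/169) = 3/84500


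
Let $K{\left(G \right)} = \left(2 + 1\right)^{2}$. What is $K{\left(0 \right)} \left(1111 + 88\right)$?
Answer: $10791$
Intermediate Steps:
$K{\left(G \right)} = 9$ ($K{\left(G \right)} = 3^{2} = 9$)
$K{\left(0 \right)} \left(1111 + 88\right) = 9 \left(1111 + 88\right) = 9 \cdot 1199 = 10791$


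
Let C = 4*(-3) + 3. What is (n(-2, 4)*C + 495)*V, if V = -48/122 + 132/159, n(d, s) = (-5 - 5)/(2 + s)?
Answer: 720120/3233 ≈ 222.74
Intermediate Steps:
n(d, s) = -10/(2 + s)
C = -9 (C = -12 + 3 = -9)
V = 1412/3233 (V = -48*1/122 + 132*(1/159) = -24/61 + 44/53 = 1412/3233 ≈ 0.43675)
(n(-2, 4)*C + 495)*V = (-10/(2 + 4)*(-9) + 495)*(1412/3233) = (-10/6*(-9) + 495)*(1412/3233) = (-10*⅙*(-9) + 495)*(1412/3233) = (-5/3*(-9) + 495)*(1412/3233) = (15 + 495)*(1412/3233) = 510*(1412/3233) = 720120/3233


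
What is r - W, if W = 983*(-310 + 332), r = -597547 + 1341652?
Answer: 722479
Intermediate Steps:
r = 744105
W = 21626 (W = 983*22 = 21626)
r - W = 744105 - 1*21626 = 744105 - 21626 = 722479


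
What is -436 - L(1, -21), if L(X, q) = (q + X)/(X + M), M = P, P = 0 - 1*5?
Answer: -441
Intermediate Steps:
P = -5 (P = 0 - 5 = -5)
M = -5
L(X, q) = (X + q)/(-5 + X) (L(X, q) = (q + X)/(X - 5) = (X + q)/(-5 + X))
-436 - L(1, -21) = -436 - (1 - 21)/(-5 + 1) = -436 - (-20)/(-4) = -436 - (-1)*(-20)/4 = -436 - 1*5 = -436 - 5 = -441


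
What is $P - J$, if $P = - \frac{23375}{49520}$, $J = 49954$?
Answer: $- \frac{494749091}{9904} \approx -49955.0$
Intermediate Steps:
$P = - \frac{4675}{9904}$ ($P = \left(-23375\right) \frac{1}{49520} = - \frac{4675}{9904} \approx -0.47203$)
$P - J = - \frac{4675}{9904} - 49954 = - \frac{494749091}{9904}$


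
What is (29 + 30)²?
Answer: 3481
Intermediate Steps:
(29 + 30)² = 59² = 3481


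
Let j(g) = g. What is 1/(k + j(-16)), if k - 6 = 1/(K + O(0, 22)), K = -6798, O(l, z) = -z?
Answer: -6820/68201 ≈ -0.099998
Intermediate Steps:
k = 40919/6820 (k = 6 + 1/(-6798 - 1*22) = 6 + 1/(-6798 - 22) = 6 + 1/(-6820) = 6 - 1/6820 = 40919/6820 ≈ 5.9999)
1/(k + j(-16)) = 1/(40919/6820 - 16) = 1/(-68201/6820) = -6820/68201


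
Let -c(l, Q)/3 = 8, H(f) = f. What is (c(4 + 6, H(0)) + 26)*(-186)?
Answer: -372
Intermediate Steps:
c(l, Q) = -24 (c(l, Q) = -3*8 = -24)
(c(4 + 6, H(0)) + 26)*(-186) = (-24 + 26)*(-186) = 2*(-186) = -372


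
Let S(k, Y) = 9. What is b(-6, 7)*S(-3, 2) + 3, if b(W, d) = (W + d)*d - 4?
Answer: 30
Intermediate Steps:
b(W, d) = -4 + d*(W + d) (b(W, d) = d*(W + d) - 4 = -4 + d*(W + d))
b(-6, 7)*S(-3, 2) + 3 = (-4 + 7² - 6*7)*9 + 3 = (-4 + 49 - 42)*9 + 3 = 3*9 + 3 = 27 + 3 = 30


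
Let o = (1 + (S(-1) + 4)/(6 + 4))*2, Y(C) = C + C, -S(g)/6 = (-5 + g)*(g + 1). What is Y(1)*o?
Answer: 28/5 ≈ 5.6000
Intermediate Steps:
S(g) = -6*(1 + g)*(-5 + g) (S(g) = -6*(-5 + g)*(g + 1) = -6*(-5 + g)*(1 + g) = -6*(1 + g)*(-5 + g))
Y(C) = 2*C
o = 14/5 (o = (1 + ((30 - 6*(-1)² + 24*(-1)) + 4)/(6 + 4))*2 = (1 + ((30 - 6*1 - 24) + 4)/10)*2 = (1 + ((30 - 6 - 24) + 4)*(⅒))*2 = (1 + (0 + 4)*(⅒))*2 = (1 + 4*(⅒))*2 = (1 + ⅖)*2 = (7/5)*2 = 14/5 ≈ 2.8000)
Y(1)*o = (2*1)*(14/5) = 2*(14/5) = 28/5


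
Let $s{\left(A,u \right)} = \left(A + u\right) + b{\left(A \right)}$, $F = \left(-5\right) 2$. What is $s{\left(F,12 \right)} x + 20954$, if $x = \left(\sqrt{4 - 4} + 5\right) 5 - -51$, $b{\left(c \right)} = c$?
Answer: $20346$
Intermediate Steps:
$F = -10$
$s{\left(A,u \right)} = u + 2 A$ ($s{\left(A,u \right)} = \left(A + u\right) + A = u + 2 A$)
$x = 76$ ($x = \left(\sqrt{0} + 5\right) 5 + 51 = \left(0 + 5\right) 5 + 51 = 5 \cdot 5 + 51 = 25 + 51 = 76$)
$s{\left(F,12 \right)} x + 20954 = \left(12 + 2 \left(-10\right)\right) 76 + 20954 = \left(12 - 20\right) 76 + 20954 = \left(-8\right) 76 + 20954 = -608 + 20954 = 20346$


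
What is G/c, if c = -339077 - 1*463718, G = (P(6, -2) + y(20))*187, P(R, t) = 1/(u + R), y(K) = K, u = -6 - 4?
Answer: -14773/3211180 ≈ -0.0046005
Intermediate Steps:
u = -10
P(R, t) = 1/(-10 + R)
G = 14773/4 (G = (1/(-10 + 6) + 20)*187 = (1/(-4) + 20)*187 = (-1/4 + 20)*187 = (79/4)*187 = 14773/4 ≈ 3693.3)
c = -802795 (c = -339077 - 463718 = -802795)
G/c = (14773/4)/(-802795) = (14773/4)*(-1/802795) = -14773/3211180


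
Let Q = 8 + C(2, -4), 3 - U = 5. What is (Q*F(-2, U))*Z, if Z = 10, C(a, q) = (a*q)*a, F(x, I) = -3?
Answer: 240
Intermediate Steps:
U = -2 (U = 3 - 1*5 = 3 - 5 = -2)
C(a, q) = q*a²
Q = -8 (Q = 8 - 4*2² = 8 - 4*4 = 8 - 16 = -8)
(Q*F(-2, U))*Z = -8*(-3)*10 = 24*10 = 240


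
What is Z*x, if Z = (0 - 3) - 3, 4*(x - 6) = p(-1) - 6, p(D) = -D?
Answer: -57/2 ≈ -28.500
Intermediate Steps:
x = 19/4 (x = 6 + (-1*(-1) - 6)/4 = 6 + (1 - 6)/4 = 6 + (¼)*(-5) = 6 - 5/4 = 19/4 ≈ 4.7500)
Z = -6 (Z = -3 - 3 = -6)
Z*x = -6*19/4 = -57/2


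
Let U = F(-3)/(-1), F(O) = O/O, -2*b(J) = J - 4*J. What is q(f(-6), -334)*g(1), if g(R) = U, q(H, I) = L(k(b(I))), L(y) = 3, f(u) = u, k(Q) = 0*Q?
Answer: -3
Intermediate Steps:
b(J) = 3*J/2 (b(J) = -(J - 4*J)/2 = -(-3)*J/2 = 3*J/2)
k(Q) = 0
q(H, I) = 3
F(O) = 1
U = -1 (U = 1/(-1) = 1*(-1) = -1)
g(R) = -1
q(f(-6), -334)*g(1) = 3*(-1) = -3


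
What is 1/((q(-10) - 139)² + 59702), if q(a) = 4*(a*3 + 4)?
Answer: 1/118751 ≈ 8.4210e-6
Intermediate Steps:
q(a) = 16 + 12*a (q(a) = 4*(3*a + 4) = 4*(4 + 3*a) = 16 + 12*a)
1/((q(-10) - 139)² + 59702) = 1/(((16 + 12*(-10)) - 139)² + 59702) = 1/(((16 - 120) - 139)² + 59702) = 1/((-104 - 139)² + 59702) = 1/((-243)² + 59702) = 1/(59049 + 59702) = 1/118751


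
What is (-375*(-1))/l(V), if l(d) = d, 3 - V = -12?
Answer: 25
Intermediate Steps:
V = 15 (V = 3 - 1*(-12) = 3 + 12 = 15)
(-375*(-1))/l(V) = -375*(-1)/15 = 375*(1/15) = 25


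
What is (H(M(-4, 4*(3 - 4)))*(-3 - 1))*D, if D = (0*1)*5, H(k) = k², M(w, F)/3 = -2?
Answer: 0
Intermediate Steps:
M(w, F) = -6 (M(w, F) = 3*(-2) = -6)
D = 0 (D = 0*5 = 0)
(H(M(-4, 4*(3 - 4)))*(-3 - 1))*D = ((-6)²*(-3 - 1))*0 = (36*(-4))*0 = -144*0 = 0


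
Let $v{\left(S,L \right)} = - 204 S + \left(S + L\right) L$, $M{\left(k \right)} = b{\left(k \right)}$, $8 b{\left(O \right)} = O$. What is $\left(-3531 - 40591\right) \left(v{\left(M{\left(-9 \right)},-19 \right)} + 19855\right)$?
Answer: $- \frac{3612157835}{4} \approx -9.0304 \cdot 10^{8}$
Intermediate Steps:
$b{\left(O \right)} = \frac{O}{8}$
$M{\left(k \right)} = \frac{k}{8}$
$v{\left(S,L \right)} = - 204 S + L \left(L + S\right)$ ($v{\left(S,L \right)} = - 204 S + \left(L + S\right) L = - 204 S + L \left(L + S\right)$)
$\left(-3531 - 40591\right) \left(v{\left(M{\left(-9 \right)},-19 \right)} + 19855\right) = \left(-3531 - 40591\right) \left(\left(\left(-19\right)^{2} - 204 \cdot \frac{1}{8} \left(-9\right) - 19 \cdot \frac{1}{8} \left(-9\right)\right) + 19855\right) = - 44122 \left(\left(361 - - \frac{459}{2} - - \frac{171}{8}\right) + 19855\right) = - 44122 \left(\left(361 + \frac{459}{2} + \frac{171}{8}\right) + 19855\right) = - 44122 \left(\frac{4895}{8} + 19855\right) = \left(-44122\right) \frac{163735}{8} = - \frac{3612157835}{4}$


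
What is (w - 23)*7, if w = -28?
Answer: -357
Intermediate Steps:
(w - 23)*7 = (-28 - 23)*7 = -51*7 = -357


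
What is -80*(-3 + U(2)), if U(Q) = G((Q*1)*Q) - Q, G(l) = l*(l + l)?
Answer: -2160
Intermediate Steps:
G(l) = 2*l**2 (G(l) = l*(2*l) = 2*l**2)
U(Q) = -Q + 2*Q**4 (U(Q) = 2*((Q*1)*Q)**2 - Q = 2*(Q*Q)**2 - Q = 2*(Q**2)**2 - Q = 2*Q**4 - Q = -Q + 2*Q**4)
-80*(-3 + U(2)) = -80*(-3 + (-1*2 + 2*2**4)) = -80*(-3 + (-2 + 2*16)) = -80*(-3 + (-2 + 32)) = -80*(-3 + 30) = -80*27 = -2160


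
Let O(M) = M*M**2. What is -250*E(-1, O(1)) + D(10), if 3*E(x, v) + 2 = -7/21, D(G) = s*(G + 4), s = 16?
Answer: 3766/9 ≈ 418.44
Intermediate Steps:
O(M) = M**3
D(G) = 64 + 16*G (D(G) = 16*(G + 4) = 16*(4 + G) = 64 + 16*G)
E(x, v) = -7/9 (E(x, v) = -2/3 + (-7/21)/3 = -2/3 + (-7*1/21)/3 = -2/3 + (1/3)*(-1/3) = -2/3 - 1/9 = -7/9)
-250*E(-1, O(1)) + D(10) = -250*(-7/9) + (64 + 16*10) = 1750/9 + (64 + 160) = 1750/9 + 224 = 3766/9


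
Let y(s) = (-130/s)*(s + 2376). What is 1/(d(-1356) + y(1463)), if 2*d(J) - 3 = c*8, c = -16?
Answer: -266/107365 ≈ -0.0024775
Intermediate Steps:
d(J) = -125/2 (d(J) = 3/2 + (-16*8)/2 = 3/2 + (1/2)*(-128) = 3/2 - 64 = -125/2)
y(s) = -130*(2376 + s)/s (y(s) = (-130/s)*(2376 + s) = -130*(2376 + s)/s)
1/(d(-1356) + y(1463)) = 1/(-125/2 + (-130 - 308880/1463)) = 1/(-125/2 + (-130 - 308880*1/1463)) = 1/(-125/2 + (-130 - 28080/133)) = 1/(-125/2 - 45370/133) = 1/(-107365/266) = -266/107365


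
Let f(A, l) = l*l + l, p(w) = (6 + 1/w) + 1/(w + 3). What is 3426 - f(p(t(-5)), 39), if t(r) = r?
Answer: 1866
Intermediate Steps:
p(w) = 6 + 1/w + 1/(3 + w) (p(w) = (6 + 1/w) + 1/(3 + w) = 6 + 1/w + 1/(3 + w))
f(A, l) = l + l² (f(A, l) = l² + l = l + l²)
3426 - f(p(t(-5)), 39) = 3426 - 39*(1 + 39) = 3426 - 39*40 = 3426 - 1*1560 = 3426 - 1560 = 1866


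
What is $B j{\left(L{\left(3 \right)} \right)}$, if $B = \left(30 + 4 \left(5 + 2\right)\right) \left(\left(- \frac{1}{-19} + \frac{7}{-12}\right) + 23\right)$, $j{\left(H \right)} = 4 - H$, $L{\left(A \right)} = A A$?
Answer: $- \frac{742835}{114} \approx -6516.1$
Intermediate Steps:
$L{\left(A \right)} = A^{2}$
$B = \frac{148567}{114}$ ($B = \left(30 + 4 \cdot 7\right) \left(\left(\left(-1\right) \left(- \frac{1}{19}\right) + 7 \left(- \frac{1}{12}\right)\right) + 23\right) = \left(30 + 28\right) \left(\left(\frac{1}{19} - \frac{7}{12}\right) + 23\right) = 58 \left(- \frac{121}{228} + 23\right) = 58 \cdot \frac{5123}{228} = \frac{148567}{114} \approx 1303.2$)
$B j{\left(L{\left(3 \right)} \right)} = \frac{148567 \left(4 - 3^{2}\right)}{114} = \frac{148567 \left(4 - 9\right)}{114} = \frac{148567}{114} \left(-5\right) = - \frac{742835}{114}$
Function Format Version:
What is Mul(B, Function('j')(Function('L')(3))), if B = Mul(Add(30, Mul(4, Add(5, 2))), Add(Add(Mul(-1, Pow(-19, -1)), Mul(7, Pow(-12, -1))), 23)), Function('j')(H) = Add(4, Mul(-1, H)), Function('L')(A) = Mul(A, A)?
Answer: Rational(-742835, 114) ≈ -6516.1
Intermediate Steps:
Function('L')(A) = Pow(A, 2)
B = Rational(148567, 114) (B = Mul(Add(30, Mul(4, 7)), Add(Add(Mul(-1, Rational(-1, 19)), Mul(7, Rational(-1, 12))), 23)) = Mul(Add(30, 28), Add(Add(Rational(1, 19), Rational(-7, 12)), 23)) = Mul(58, Add(Rational(-121, 228), 23)) = Mul(58, Rational(5123, 228)) = Rational(148567, 114) ≈ 1303.2)
Mul(B, Function('j')(Function('L')(3))) = Mul(Rational(148567, 114), Add(4, Mul(-1, Pow(3, 2)))) = Mul(Rational(148567, 114), Add(4, Mul(-1, 9))) = Mul(Rational(148567, 114), Add(4, -9)) = Mul(Rational(148567, 114), -5) = Rational(-742835, 114)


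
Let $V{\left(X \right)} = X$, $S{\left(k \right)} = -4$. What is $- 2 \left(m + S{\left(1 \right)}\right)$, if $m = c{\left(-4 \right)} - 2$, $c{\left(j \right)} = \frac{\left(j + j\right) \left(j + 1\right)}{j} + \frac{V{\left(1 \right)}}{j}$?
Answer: $\frac{49}{2} \approx 24.5$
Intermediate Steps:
$c{\left(j \right)} = 2 + \frac{1}{j} + 2 j$ ($c{\left(j \right)} = \frac{\left(j + j\right) \left(j + 1\right)}{j} + 1 \frac{1}{j} = \frac{2 j \left(1 + j\right)}{j} + \frac{1}{j} = \left(2 + 2 j\right) + \frac{1}{j} = 2 + \frac{1}{j} + 2 j$)
$m = - \frac{33}{4}$ ($m = \left(2 + \frac{1}{-4} + 2 \left(-4\right)\right) - 2 = \left(2 - \frac{1}{4} - 8\right) - 2 = - \frac{25}{4} - 2 = - \frac{33}{4} \approx -8.25$)
$- 2 \left(m + S{\left(1 \right)}\right) = - 2 \left(- \frac{33}{4} - 4\right) = \left(-2\right) \left(- \frac{49}{4}\right) = \frac{49}{2}$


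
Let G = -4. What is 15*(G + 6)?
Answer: 30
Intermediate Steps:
15*(G + 6) = 15*(-4 + 6) = 15*2 = 30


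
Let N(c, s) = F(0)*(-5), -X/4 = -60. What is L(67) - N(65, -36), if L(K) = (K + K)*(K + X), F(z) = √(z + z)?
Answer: 41138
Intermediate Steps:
X = 240 (X = -4*(-60) = 240)
F(z) = √2*√z (F(z) = √(2*z) = √2*√z)
N(c, s) = 0 (N(c, s) = (√2*√0)*(-5) = (√2*0)*(-5) = 0*(-5) = 0)
L(K) = 2*K*(240 + K) (L(K) = (K + K)*(K + 240) = (2*K)*(240 + K) = 2*K*(240 + K))
L(67) - N(65, -36) = 2*67*(240 + 67) - 1*0 = 2*67*307 + 0 = 41138 + 0 = 41138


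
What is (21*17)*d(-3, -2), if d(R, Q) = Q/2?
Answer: -357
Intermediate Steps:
d(R, Q) = Q/2 (d(R, Q) = Q*(1/2) = Q/2)
(21*17)*d(-3, -2) = (21*17)*((1/2)*(-2)) = 357*(-1) = -357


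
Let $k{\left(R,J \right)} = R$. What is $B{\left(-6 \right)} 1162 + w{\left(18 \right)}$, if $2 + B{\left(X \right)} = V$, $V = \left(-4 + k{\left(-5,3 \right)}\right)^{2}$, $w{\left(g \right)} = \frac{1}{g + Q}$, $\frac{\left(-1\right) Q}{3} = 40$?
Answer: $\frac{9363395}{102} \approx 91798.0$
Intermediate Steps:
$Q = -120$ ($Q = \left(-3\right) 40 = -120$)
$w{\left(g \right)} = \frac{1}{-120 + g}$ ($w{\left(g \right)} = \frac{1}{g - 120} = \frac{1}{-120 + g}$)
$V = 81$ ($V = \left(-4 - 5\right)^{2} = \left(-9\right)^{2} = 81$)
$B{\left(X \right)} = 79$ ($B{\left(X \right)} = -2 + 81 = 79$)
$B{\left(-6 \right)} 1162 + w{\left(18 \right)} = 79 \cdot 1162 + \frac{1}{-120 + 18} = 91798 + \frac{1}{-102} = 91798 - \frac{1}{102} = \frac{9363395}{102}$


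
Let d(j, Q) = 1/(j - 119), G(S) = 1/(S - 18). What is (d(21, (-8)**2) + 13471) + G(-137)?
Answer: 204624237/15190 ≈ 13471.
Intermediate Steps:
G(S) = 1/(-18 + S)
d(j, Q) = 1/(-119 + j)
(d(21, (-8)**2) + 13471) + G(-137) = (1/(-119 + 21) + 13471) + 1/(-18 - 137) = (1/(-98) + 13471) + 1/(-155) = (-1/98 + 13471) - 1/155 = 1320157/98 - 1/155 = 204624237/15190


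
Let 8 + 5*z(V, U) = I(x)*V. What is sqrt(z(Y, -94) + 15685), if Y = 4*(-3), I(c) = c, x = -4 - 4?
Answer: sqrt(392565)/5 ≈ 125.31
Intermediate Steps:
x = -8
Y = -12
z(V, U) = -8/5 - 8*V/5 (z(V, U) = -8/5 + (-8*V)/5 = -8/5 - 8*V/5)
sqrt(z(Y, -94) + 15685) = sqrt((-8/5 - 8/5*(-12)) + 15685) = sqrt((-8/5 + 96/5) + 15685) = sqrt(88/5 + 15685) = sqrt(78513/5) = sqrt(392565)/5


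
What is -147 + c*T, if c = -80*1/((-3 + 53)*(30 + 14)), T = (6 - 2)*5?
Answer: -1625/11 ≈ -147.73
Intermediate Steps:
T = 20 (T = 4*5 = 20)
c = -2/55 (c = -80/(50*44) = -80/2200 = -80*1/2200 = -2/55 ≈ -0.036364)
-147 + c*T = -147 - 2/55*20 = -147 - 8/11 = -1625/11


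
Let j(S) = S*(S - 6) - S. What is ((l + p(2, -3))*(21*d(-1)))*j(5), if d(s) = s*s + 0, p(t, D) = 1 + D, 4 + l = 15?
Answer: -1890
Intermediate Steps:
l = 11 (l = -4 + 15 = 11)
d(s) = s² (d(s) = s² + 0 = s²)
j(S) = -S + S*(-6 + S) (j(S) = S*(-6 + S) - S = -S + S*(-6 + S))
((l + p(2, -3))*(21*d(-1)))*j(5) = ((11 + (1 - 3))*(21*(-1)²))*(5*(-7 + 5)) = ((11 - 2)*(21*1))*(5*(-2)) = (9*21)*(-10) = 189*(-10) = -1890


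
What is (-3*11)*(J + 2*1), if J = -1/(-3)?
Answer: -77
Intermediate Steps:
J = ⅓ (J = -1*(-⅓) = ⅓ ≈ 0.33333)
(-3*11)*(J + 2*1) = (-3*11)*(⅓ + 2*1) = -33*(⅓ + 2) = -33*7/3 = -77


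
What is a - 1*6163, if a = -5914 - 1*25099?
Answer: -37176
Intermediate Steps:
a = -31013 (a = -5914 - 25099 = -31013)
a - 1*6163 = -31013 - 1*6163 = -31013 - 6163 = -37176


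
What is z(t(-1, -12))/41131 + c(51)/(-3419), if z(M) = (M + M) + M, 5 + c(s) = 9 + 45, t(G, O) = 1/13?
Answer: -2014630/140626889 ≈ -0.014326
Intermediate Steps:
t(G, O) = 1/13
c(s) = 49 (c(s) = -5 + (9 + 45) = -5 + 54 = 49)
z(M) = 3*M (z(M) = 2*M + M = 3*M)
z(t(-1, -12))/41131 + c(51)/(-3419) = (3*(1/13))/41131 + 49/(-3419) = (3/13)*(1/41131) + 49*(-1/3419) = 3/534703 - 49/3419 = -2014630/140626889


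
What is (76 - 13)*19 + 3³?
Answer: 1224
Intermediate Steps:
(76 - 13)*19 + 3³ = 63*19 + 27 = 1197 + 27 = 1224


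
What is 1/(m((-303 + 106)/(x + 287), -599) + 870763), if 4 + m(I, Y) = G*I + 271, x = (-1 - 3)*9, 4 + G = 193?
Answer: 251/218591297 ≈ 1.1483e-6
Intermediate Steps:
G = 189 (G = -4 + 193 = 189)
x = -36 (x = -4*9 = -36)
m(I, Y) = 267 + 189*I (m(I, Y) = -4 + (189*I + 271) = -4 + (271 + 189*I) = 267 + 189*I)
1/(m((-303 + 106)/(x + 287), -599) + 870763) = 1/((267 + 189*((-303 + 106)/(-36 + 287))) + 870763) = 1/((267 + 189*(-197/251)) + 870763) = 1/((267 - 37233/251) + 870763) = 1/(29784/251 + 870763) = 1/(218591297/251) = 251/218591297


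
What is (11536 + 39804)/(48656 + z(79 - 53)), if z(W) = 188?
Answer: 12835/12211 ≈ 1.0511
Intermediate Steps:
(11536 + 39804)/(48656 + z(79 - 53)) = (11536 + 39804)/(48656 + 188) = 51340/48844 = 51340*(1/48844) = 12835/12211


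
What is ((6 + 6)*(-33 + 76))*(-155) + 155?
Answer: -79825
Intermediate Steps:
((6 + 6)*(-33 + 76))*(-155) + 155 = (12*43)*(-155) + 155 = 516*(-155) + 155 = -79980 + 155 = -79825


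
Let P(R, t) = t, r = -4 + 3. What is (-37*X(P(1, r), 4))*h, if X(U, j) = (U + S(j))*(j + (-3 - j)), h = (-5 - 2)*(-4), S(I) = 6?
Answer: 15540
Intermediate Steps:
r = -1
h = 28 (h = -7*(-4) = 28)
X(U, j) = -18 - 3*U (X(U, j) = (U + 6)*(j + (-3 - j)) = (6 + U)*(-3) = -18 - 3*U)
(-37*X(P(1, r), 4))*h = -37*(-18 - 3*(-1))*28 = -37*(-18 + 3)*28 = -37*(-15)*28 = 555*28 = 15540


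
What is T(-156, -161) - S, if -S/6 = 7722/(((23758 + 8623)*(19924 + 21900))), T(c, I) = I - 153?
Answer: -106312769521/338575736 ≈ -314.00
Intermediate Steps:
T(c, I) = -153 + I
S = -11583/338575736 (S = -46332/((23758 + 8623)*(19924 + 21900)) = -46332/(32381*41824) = -46332/1354302944 = -6*3861/677151472 = -11583/338575736 ≈ -3.4211e-5)
T(-156, -161) - S = (-153 - 161) - 1*(-11583/338575736) = -314 + 11583/338575736 = -106312769521/338575736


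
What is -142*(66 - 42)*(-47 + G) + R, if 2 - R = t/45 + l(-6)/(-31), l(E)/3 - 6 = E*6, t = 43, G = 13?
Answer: 161638847/1395 ≈ 1.1587e+5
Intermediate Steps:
l(E) = 18 + 18*E (l(E) = 18 + 3*(E*6) = 18 + 3*(6*E) = 18 + 18*E)
R = -2593/1395 (R = 2 - (43/45 + (18 + 18*(-6))/(-31)) = 2 - (43*(1/45) + (18 - 108)*(-1/31)) = 2 - (43/45 - 90*(-1/31)) = 2 - (43/45 + 90/31) = 2 - 1*5383/1395 = 2 - 5383/1395 = -2593/1395 ≈ -1.8588)
-142*(66 - 42)*(-47 + G) + R = -142*(66 - 42)*(-47 + 13) - 2593/1395 = -3408*(-34) - 2593/1395 = -142*(-816) - 2593/1395 = 115872 - 2593/1395 = 161638847/1395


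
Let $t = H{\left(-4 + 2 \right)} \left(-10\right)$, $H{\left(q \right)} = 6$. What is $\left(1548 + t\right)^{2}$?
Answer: $2214144$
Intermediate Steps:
$t = -60$ ($t = 6 \left(-10\right) = -60$)
$\left(1548 + t\right)^{2} = \left(1548 - 60\right)^{2} = 1488^{2} = 2214144$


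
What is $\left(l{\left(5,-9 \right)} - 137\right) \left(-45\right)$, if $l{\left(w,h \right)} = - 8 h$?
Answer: $2925$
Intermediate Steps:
$\left(l{\left(5,-9 \right)} - 137\right) \left(-45\right) = \left(\left(-8\right) \left(-9\right) - 137\right) \left(-45\right) = \left(72 - 137\right) \left(-45\right) = \left(-65\right) \left(-45\right) = 2925$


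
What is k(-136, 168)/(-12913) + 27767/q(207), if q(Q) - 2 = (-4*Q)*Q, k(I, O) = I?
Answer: -335245687/2213210722 ≈ -0.15147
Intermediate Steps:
q(Q) = 2 - 4*Q**2 (q(Q) = 2 + (-4*Q)*Q = 2 - 4*Q**2)
k(-136, 168)/(-12913) + 27767/q(207) = -136/(-12913) + 27767/(2 - 4*207**2) = -136*(-1/12913) + 27767/(2 - 4*42849) = 136/12913 + 27767/(2 - 171396) = 136/12913 + 27767/(-171394) = 136/12913 + 27767*(-1/171394) = 136/12913 - 27767/171394 = -335245687/2213210722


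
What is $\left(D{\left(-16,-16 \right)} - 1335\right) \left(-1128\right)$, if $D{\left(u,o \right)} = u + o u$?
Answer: $1235160$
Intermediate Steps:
$\left(D{\left(-16,-16 \right)} - 1335\right) \left(-1128\right) = \left(- 16 \left(1 - 16\right) - 1335\right) \left(-1128\right) = \left(\left(-16\right) \left(-15\right) - 1335\right) \left(-1128\right) = \left(240 - 1335\right) \left(-1128\right) = \left(-1095\right) \left(-1128\right) = 1235160$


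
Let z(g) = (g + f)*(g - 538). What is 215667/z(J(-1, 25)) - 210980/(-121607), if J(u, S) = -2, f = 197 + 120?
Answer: 1073453459/2298372300 ≈ 0.46705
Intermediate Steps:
f = 317
z(g) = (-538 + g)*(317 + g) (z(g) = (g + 317)*(g - 538) = (317 + g)*(-538 + g) = (-538 + g)*(317 + g))
215667/z(J(-1, 25)) - 210980/(-121607) = 215667/(-170546 + (-2)**2 - 221*(-2)) - 210980/(-121607) = 215667/(-170546 + 4 + 442) - 210980*(-1/121607) = 215667/(-170100) + 210980/121607 = 215667*(-1/170100) + 210980/121607 = -23963/18900 + 210980/121607 = 1073453459/2298372300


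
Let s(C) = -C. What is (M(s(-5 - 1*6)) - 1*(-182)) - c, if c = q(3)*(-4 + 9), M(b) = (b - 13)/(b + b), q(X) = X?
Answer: 1836/11 ≈ 166.91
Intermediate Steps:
M(b) = (-13 + b)/(2*b) (M(b) = (-13 + b)/((2*b)) = (-13 + b)*(1/(2*b)) = (-13 + b)/(2*b))
c = 15 (c = 3*(-4 + 9) = 3*5 = 15)
(M(s(-5 - 1*6)) - 1*(-182)) - c = ((-13 - (-5 - 1*6))/(2*((-(-5 - 1*6)))) - 1*(-182)) - 1*15 = ((-13 - (-5 - 6))/(2*((-(-5 - 6)))) + 182) - 15 = ((-13 - 1*(-11))/(2*((-1*(-11)))) + 182) - 15 = ((1/2)*(-13 + 11)/11 + 182) - 15 = ((1/2)*(1/11)*(-2) + 182) - 15 = (-1/11 + 182) - 15 = 2001/11 - 15 = 1836/11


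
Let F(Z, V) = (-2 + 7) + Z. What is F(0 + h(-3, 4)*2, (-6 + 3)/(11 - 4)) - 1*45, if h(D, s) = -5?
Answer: -50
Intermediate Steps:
F(Z, V) = 5 + Z
F(0 + h(-3, 4)*2, (-6 + 3)/(11 - 4)) - 1*45 = (5 + (0 - 5*2)) - 1*45 = (5 + (0 - 10)) - 45 = (5 - 10) - 45 = -5 - 45 = -50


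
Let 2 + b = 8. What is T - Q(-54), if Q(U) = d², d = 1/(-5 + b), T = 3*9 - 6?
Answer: 20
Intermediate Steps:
b = 6 (b = -2 + 8 = 6)
T = 21 (T = 27 - 6 = 21)
d = 1 (d = 1/(-5 + 6) = 1/1 = 1)
Q(U) = 1 (Q(U) = 1² = 1)
T - Q(-54) = 21 - 1*1 = 21 - 1 = 20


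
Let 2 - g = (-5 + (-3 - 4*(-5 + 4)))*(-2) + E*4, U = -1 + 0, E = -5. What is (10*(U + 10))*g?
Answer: 1260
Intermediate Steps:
U = -1
g = 14 (g = 2 - ((-5 + (-3 - 4*(-5 + 4)))*(-2) - 5*4) = 2 - ((-5 + (-3 - 4*(-1)))*(-2) - 20) = 2 - ((-5 + (-3 + 4))*(-2) - 20) = 2 - ((-5 + 1)*(-2) - 20) = 2 - (-4*(-2) - 20) = 2 - (8 - 20) = 2 - 1*(-12) = 2 + 12 = 14)
(10*(U + 10))*g = (10*(-1 + 10))*14 = (10*9)*14 = 90*14 = 1260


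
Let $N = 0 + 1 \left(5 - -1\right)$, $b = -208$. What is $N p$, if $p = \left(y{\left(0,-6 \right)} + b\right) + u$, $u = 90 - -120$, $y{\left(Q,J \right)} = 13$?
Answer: $90$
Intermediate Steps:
$u = 210$ ($u = 90 + 120 = 210$)
$N = 6$ ($N = 0 + 1 \left(5 + 1\right) = 0 + 1 \cdot 6 = 0 + 6 = 6$)
$p = 15$ ($p = \left(13 - 208\right) + 210 = -195 + 210 = 15$)
$N p = 6 \cdot 15 = 90$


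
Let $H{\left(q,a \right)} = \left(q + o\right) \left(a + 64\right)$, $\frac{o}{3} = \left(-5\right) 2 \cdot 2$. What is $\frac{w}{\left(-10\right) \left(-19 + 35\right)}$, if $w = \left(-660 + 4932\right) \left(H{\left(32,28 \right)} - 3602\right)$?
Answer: $\frac{824763}{5} \approx 1.6495 \cdot 10^{5}$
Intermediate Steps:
$o = -60$ ($o = 3 \left(-5\right) 2 \cdot 2 = 3 \left(\left(-10\right) 2\right) = 3 \left(-20\right) = -60$)
$H{\left(q,a \right)} = \left(-60 + q\right) \left(64 + a\right)$ ($H{\left(q,a \right)} = \left(q - 60\right) \left(a + 64\right) = \left(-60 + q\right) \left(64 + a\right)$)
$w = -26392416$ ($w = \left(-660 + 4932\right) \left(\left(-3840 - 1680 + 64 \cdot 32 + 28 \cdot 32\right) - 3602\right) = 4272 \left(\left(-3840 - 1680 + 2048 + 896\right) - 3602\right) = 4272 \left(-2576 - 3602\right) = 4272 \left(-6178\right) = -26392416$)
$\frac{w}{\left(-10\right) \left(-19 + 35\right)} = - \frac{26392416}{\left(-10\right) \left(-19 + 35\right)} = - \frac{26392416}{\left(-10\right) 16} = - \frac{26392416}{-160} = \left(-26392416\right) \left(- \frac{1}{160}\right) = \frac{824763}{5}$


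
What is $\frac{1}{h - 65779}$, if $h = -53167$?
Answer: $- \frac{1}{118946} \approx -8.4072 \cdot 10^{-6}$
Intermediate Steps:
$\frac{1}{h - 65779} = \frac{1}{-53167 - 65779} = \frac{1}{-118946} = - \frac{1}{118946}$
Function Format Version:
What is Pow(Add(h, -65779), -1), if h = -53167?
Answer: Rational(-1, 118946) ≈ -8.4072e-6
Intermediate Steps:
Pow(Add(h, -65779), -1) = Pow(Add(-53167, -65779), -1) = Pow(-118946, -1) = Rational(-1, 118946)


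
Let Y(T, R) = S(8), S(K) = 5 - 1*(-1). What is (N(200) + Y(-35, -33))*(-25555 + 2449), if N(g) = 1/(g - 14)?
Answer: -4301567/31 ≈ -1.3876e+5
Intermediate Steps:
S(K) = 6 (S(K) = 5 + 1 = 6)
N(g) = 1/(-14 + g)
Y(T, R) = 6
(N(200) + Y(-35, -33))*(-25555 + 2449) = (1/(-14 + 200) + 6)*(-25555 + 2449) = (1/186 + 6)*(-23106) = (1117/186)*(-23106) = -4301567/31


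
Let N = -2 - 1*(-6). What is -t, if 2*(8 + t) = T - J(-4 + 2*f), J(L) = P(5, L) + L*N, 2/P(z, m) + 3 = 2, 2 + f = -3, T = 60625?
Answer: -60667/2 ≈ -30334.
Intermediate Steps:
f = -5 (f = -2 - 3 = -5)
P(z, m) = -2 (P(z, m) = 2/(-3 + 2) = 2/(-1) = 2*(-1) = -2)
N = 4 (N = -2 + 6 = 4)
J(L) = -2 + 4*L (J(L) = -2 + L*4 = -2 + 4*L)
t = 60667/2 (t = -8 + (60625 - (-2 + 4*(-4 + 2*(-5))))/2 = -8 + (60625 - (-2 + 4*(-4 - 10)))/2 = -8 + (60625 - (-2 + 4*(-14)))/2 = -8 + (60625 - (-2 - 56))/2 = -8 + (60625 - 1*(-58))/2 = -8 + (60625 + 58)/2 = -8 + (½)*60683 = -8 + 60683/2 = 60667/2 ≈ 30334.)
-t = -1*60667/2 = -60667/2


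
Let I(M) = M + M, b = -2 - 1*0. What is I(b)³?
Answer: -64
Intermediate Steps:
b = -2 (b = -2 + 0 = -2)
I(M) = 2*M
I(b)³ = (2*(-2))³ = (-4)³ = -64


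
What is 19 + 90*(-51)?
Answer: -4571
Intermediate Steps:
19 + 90*(-51) = 19 - 4590 = -4571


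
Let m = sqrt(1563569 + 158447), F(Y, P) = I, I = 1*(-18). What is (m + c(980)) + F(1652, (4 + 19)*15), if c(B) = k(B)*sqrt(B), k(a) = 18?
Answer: -18 + 4*sqrt(107626) + 252*sqrt(5) ≈ 1857.7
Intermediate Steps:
I = -18
F(Y, P) = -18
m = 4*sqrt(107626) (m = sqrt(1722016) = 4*sqrt(107626) ≈ 1312.3)
c(B) = 18*sqrt(B)
(m + c(980)) + F(1652, (4 + 19)*15) = (4*sqrt(107626) + 18*sqrt(980)) - 18 = (4*sqrt(107626) + 18*(14*sqrt(5))) - 18 = (4*sqrt(107626) + 252*sqrt(5)) - 18 = -18 + 4*sqrt(107626) + 252*sqrt(5)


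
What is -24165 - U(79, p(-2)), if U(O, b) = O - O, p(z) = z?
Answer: -24165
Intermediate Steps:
U(O, b) = 0
-24165 - U(79, p(-2)) = -24165 - 1*0 = -24165 + 0 = -24165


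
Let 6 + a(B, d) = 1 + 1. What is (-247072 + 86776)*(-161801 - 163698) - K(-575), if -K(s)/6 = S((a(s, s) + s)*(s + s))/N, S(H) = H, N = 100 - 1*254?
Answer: 4017564455658/77 ≈ 5.2176e+10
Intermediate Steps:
a(B, d) = -4 (a(B, d) = -6 + (1 + 1) = -6 + 2 = -4)
N = -154 (N = 100 - 254 = -154)
K(s) = 6*s*(-4 + s)/77 (K(s) = -6*(-4 + s)*(s + s)/(-154) = -6*(-4 + s)*(2*s)*(-1)/154 = -6*2*s*(-4 + s)*(-1)/154 = -(-6)*s*(-4 + s)/77 = 6*s*(-4 + s)/77)
(-247072 + 86776)*(-161801 - 163698) - K(-575) = (-247072 + 86776)*(-161801 - 163698) - 6*(-575)*(-4 - 575)/77 = -160296*(-325499) - 6*(-575)*(-579)/77 = 52176187704 - 1*1997550/77 = 52176187704 - 1997550/77 = 4017564455658/77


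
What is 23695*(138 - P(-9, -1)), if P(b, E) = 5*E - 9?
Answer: 3601640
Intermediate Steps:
P(b, E) = -9 + 5*E
23695*(138 - P(-9, -1)) = 23695*(138 - (-9 + 5*(-1))) = 23695*(138 - (-9 - 5)) = 23695*(138 - 1*(-14)) = 23695*(138 + 14) = 23695*152 = 3601640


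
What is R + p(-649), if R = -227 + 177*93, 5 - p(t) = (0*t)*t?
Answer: 16239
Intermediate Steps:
p(t) = 5 (p(t) = 5 - 0*t*t = 5 - 0*t = 5 - 1*0 = 5 + 0 = 5)
R = 16234 (R = -227 + 16461 = 16234)
R + p(-649) = 16234 + 5 = 16239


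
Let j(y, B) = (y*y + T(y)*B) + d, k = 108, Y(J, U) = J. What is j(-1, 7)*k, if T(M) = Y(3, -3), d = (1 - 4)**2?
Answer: 3348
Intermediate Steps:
d = 9 (d = (-3)**2 = 9)
T(M) = 3
j(y, B) = 9 + y**2 + 3*B (j(y, B) = (y*y + 3*B) + 9 = (y**2 + 3*B) + 9 = 9 + y**2 + 3*B)
j(-1, 7)*k = (9 + (-1)**2 + 3*7)*108 = (9 + 1 + 21)*108 = 31*108 = 3348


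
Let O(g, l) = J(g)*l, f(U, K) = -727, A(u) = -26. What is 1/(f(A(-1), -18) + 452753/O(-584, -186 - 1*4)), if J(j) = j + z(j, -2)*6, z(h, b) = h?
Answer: -110960/80603241 ≈ -0.0013766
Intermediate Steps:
J(j) = 7*j (J(j) = j + j*6 = j + 6*j = 7*j)
O(g, l) = 7*g*l (O(g, l) = (7*g)*l = 7*g*l)
1/(f(A(-1), -18) + 452753/O(-584, -186 - 1*4)) = 1/(-727 + 452753/((7*(-584)*(-186 - 1*4)))) = 1/(-727 + 452753/((7*(-584)*(-186 - 4)))) = 1/(-727 + 452753/((7*(-584)*(-190)))) = 1/(-727 + 452753/776720) = 1/(-727 + 452753*(1/776720)) = 1/(-727 + 64679/110960) = 1/(-80603241/110960) = -110960/80603241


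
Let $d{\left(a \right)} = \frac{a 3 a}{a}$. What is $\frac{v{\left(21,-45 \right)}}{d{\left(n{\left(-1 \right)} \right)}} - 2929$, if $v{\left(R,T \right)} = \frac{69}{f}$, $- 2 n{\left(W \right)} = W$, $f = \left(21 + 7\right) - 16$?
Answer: $- \frac{17551}{6} \approx -2925.2$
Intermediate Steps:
$f = 12$ ($f = 28 - 16 = 12$)
$n{\left(W \right)} = - \frac{W}{2}$
$d{\left(a \right)} = 3 a$ ($d{\left(a \right)} = \frac{3 a a}{a} = \frac{3 a^{2}}{a} = 3 a$)
$v{\left(R,T \right)} = \frac{23}{4}$ ($v{\left(R,T \right)} = \frac{69}{12} = 69 \cdot \frac{1}{12} = \frac{23}{4}$)
$\frac{v{\left(21,-45 \right)}}{d{\left(n{\left(-1 \right)} \right)}} - 2929 = \frac{23}{4 \cdot 3 \left(\left(- \frac{1}{2}\right) \left(-1\right)\right)} - 2929 = \frac{23}{4 \cdot 3 \cdot \frac{1}{2}} - 2929 = \frac{23}{4 \cdot \frac{3}{2}} - 2929 = \frac{23}{4} \cdot \frac{2}{3} - 2929 = \frac{23}{6} - 2929 = - \frac{17551}{6}$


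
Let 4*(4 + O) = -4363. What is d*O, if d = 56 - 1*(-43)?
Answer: -433521/4 ≈ -1.0838e+5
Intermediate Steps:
O = -4379/4 (O = -4 + (1/4)*(-4363) = -4 - 4363/4 = -4379/4 ≈ -1094.8)
d = 99 (d = 56 + 43 = 99)
d*O = 99*(-4379/4) = -433521/4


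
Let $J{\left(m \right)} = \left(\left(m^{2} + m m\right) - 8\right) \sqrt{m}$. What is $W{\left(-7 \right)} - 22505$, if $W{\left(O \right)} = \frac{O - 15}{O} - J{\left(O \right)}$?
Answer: $- \frac{157513}{7} - 90 i \sqrt{7} \approx -22502.0 - 238.12 i$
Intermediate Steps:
$J{\left(m \right)} = \sqrt{m} \left(-8 + 2 m^{2}\right)$ ($J{\left(m \right)} = \left(\left(m^{2} + m^{2}\right) - 8\right) \sqrt{m} = \left(2 m^{2} - 8\right) \sqrt{m} = \left(-8 + 2 m^{2}\right) \sqrt{m} = \sqrt{m} \left(-8 + 2 m^{2}\right)$)
$W{\left(O \right)} = \frac{-15 + O}{O} - 2 \sqrt{O} \left(-4 + O^{2}\right)$ ($W{\left(O \right)} = \frac{O - 15}{O} - 2 \sqrt{O} \left(-4 + O^{2}\right) = \frac{-15 + O}{O} - 2 \sqrt{O} \left(-4 + O^{2}\right)$)
$W{\left(-7 \right)} - 22505 = \frac{-15 - 7 \left(1 + 2 \sqrt{-7} \left(4 - \left(-7\right)^{2}\right)\right)}{-7} - 22505 = - \frac{-15 - 7 \left(1 + 2 i \sqrt{7} \left(4 - 49\right)\right)}{7} + \left(-23913 + 1408\right) = - \frac{-15 - 7 \left(1 + 2 i \sqrt{7} \left(4 - 49\right)\right)}{7} - 22505 = - \frac{-15 - 7 \left(1 + 2 i \sqrt{7} \left(-45\right)\right)}{7} - 22505 = - \frac{-15 - 7 \left(1 - 90 i \sqrt{7}\right)}{7} - 22505 = - \frac{-15 - \left(7 - 630 i \sqrt{7}\right)}{7} - 22505 = - \frac{-22 + 630 i \sqrt{7}}{7} - 22505 = \left(\frac{22}{7} - 90 i \sqrt{7}\right) - 22505 = - \frac{157513}{7} - 90 i \sqrt{7}$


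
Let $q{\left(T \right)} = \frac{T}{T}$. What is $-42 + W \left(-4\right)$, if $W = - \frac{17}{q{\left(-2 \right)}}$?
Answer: $26$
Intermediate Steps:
$q{\left(T \right)} = 1$
$W = -17$ ($W = - \frac{17}{1} = \left(-17\right) 1 = -17$)
$-42 + W \left(-4\right) = -42 - -68 = -42 + 68 = 26$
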